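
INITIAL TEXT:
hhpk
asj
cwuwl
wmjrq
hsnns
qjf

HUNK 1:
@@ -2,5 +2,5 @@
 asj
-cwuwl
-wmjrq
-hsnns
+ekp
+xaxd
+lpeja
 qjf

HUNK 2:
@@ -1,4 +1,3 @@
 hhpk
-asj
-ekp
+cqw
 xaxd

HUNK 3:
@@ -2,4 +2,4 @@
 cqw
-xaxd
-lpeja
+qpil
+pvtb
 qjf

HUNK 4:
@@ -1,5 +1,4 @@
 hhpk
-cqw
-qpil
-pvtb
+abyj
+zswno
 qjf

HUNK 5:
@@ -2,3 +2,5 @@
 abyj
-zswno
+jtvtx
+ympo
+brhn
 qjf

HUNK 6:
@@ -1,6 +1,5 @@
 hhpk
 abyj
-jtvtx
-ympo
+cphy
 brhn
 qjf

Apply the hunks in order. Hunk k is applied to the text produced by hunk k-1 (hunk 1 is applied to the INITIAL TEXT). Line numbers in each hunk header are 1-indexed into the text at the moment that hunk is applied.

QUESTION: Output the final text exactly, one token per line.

Answer: hhpk
abyj
cphy
brhn
qjf

Derivation:
Hunk 1: at line 2 remove [cwuwl,wmjrq,hsnns] add [ekp,xaxd,lpeja] -> 6 lines: hhpk asj ekp xaxd lpeja qjf
Hunk 2: at line 1 remove [asj,ekp] add [cqw] -> 5 lines: hhpk cqw xaxd lpeja qjf
Hunk 3: at line 2 remove [xaxd,lpeja] add [qpil,pvtb] -> 5 lines: hhpk cqw qpil pvtb qjf
Hunk 4: at line 1 remove [cqw,qpil,pvtb] add [abyj,zswno] -> 4 lines: hhpk abyj zswno qjf
Hunk 5: at line 2 remove [zswno] add [jtvtx,ympo,brhn] -> 6 lines: hhpk abyj jtvtx ympo brhn qjf
Hunk 6: at line 1 remove [jtvtx,ympo] add [cphy] -> 5 lines: hhpk abyj cphy brhn qjf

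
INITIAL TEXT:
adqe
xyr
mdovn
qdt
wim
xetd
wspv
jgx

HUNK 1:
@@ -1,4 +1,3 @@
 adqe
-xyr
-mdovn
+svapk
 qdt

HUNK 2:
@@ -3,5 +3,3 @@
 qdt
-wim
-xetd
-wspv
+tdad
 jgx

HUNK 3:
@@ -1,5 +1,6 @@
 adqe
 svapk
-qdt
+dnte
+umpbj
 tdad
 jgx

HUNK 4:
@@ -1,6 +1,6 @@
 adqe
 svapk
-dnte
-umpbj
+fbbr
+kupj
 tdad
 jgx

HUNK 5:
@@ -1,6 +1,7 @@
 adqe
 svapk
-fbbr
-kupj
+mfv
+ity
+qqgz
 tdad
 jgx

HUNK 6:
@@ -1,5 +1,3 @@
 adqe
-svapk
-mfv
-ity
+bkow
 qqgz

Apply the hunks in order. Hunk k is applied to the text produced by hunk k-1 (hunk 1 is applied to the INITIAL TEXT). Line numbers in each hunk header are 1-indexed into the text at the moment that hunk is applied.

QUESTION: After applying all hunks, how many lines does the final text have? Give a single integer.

Hunk 1: at line 1 remove [xyr,mdovn] add [svapk] -> 7 lines: adqe svapk qdt wim xetd wspv jgx
Hunk 2: at line 3 remove [wim,xetd,wspv] add [tdad] -> 5 lines: adqe svapk qdt tdad jgx
Hunk 3: at line 1 remove [qdt] add [dnte,umpbj] -> 6 lines: adqe svapk dnte umpbj tdad jgx
Hunk 4: at line 1 remove [dnte,umpbj] add [fbbr,kupj] -> 6 lines: adqe svapk fbbr kupj tdad jgx
Hunk 5: at line 1 remove [fbbr,kupj] add [mfv,ity,qqgz] -> 7 lines: adqe svapk mfv ity qqgz tdad jgx
Hunk 6: at line 1 remove [svapk,mfv,ity] add [bkow] -> 5 lines: adqe bkow qqgz tdad jgx
Final line count: 5

Answer: 5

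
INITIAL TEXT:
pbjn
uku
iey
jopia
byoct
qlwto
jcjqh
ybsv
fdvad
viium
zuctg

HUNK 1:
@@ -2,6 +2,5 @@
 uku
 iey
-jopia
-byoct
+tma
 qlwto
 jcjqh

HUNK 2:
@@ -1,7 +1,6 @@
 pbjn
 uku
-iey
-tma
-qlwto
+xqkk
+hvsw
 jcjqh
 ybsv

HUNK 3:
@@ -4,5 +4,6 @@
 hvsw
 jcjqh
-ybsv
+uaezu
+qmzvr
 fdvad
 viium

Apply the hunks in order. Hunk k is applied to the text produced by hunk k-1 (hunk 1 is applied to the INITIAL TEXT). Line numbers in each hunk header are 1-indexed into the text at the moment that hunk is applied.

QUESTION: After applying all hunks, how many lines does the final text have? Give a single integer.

Hunk 1: at line 2 remove [jopia,byoct] add [tma] -> 10 lines: pbjn uku iey tma qlwto jcjqh ybsv fdvad viium zuctg
Hunk 2: at line 1 remove [iey,tma,qlwto] add [xqkk,hvsw] -> 9 lines: pbjn uku xqkk hvsw jcjqh ybsv fdvad viium zuctg
Hunk 3: at line 4 remove [ybsv] add [uaezu,qmzvr] -> 10 lines: pbjn uku xqkk hvsw jcjqh uaezu qmzvr fdvad viium zuctg
Final line count: 10

Answer: 10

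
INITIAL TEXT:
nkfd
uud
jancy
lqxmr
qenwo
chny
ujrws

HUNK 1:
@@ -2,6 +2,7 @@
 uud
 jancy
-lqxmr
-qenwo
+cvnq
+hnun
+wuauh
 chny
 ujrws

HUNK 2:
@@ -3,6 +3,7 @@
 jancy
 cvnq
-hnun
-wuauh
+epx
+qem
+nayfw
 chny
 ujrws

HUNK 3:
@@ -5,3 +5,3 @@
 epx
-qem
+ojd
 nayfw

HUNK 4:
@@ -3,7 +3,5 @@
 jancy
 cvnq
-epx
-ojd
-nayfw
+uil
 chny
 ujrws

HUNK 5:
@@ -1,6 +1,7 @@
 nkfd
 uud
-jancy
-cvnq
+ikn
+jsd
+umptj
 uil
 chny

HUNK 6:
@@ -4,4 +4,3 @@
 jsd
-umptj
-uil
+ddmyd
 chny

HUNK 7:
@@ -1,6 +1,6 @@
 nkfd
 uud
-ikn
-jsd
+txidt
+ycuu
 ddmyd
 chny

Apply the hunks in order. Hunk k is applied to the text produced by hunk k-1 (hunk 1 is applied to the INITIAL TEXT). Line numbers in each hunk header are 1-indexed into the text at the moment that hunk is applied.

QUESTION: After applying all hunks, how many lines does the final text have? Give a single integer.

Answer: 7

Derivation:
Hunk 1: at line 2 remove [lqxmr,qenwo] add [cvnq,hnun,wuauh] -> 8 lines: nkfd uud jancy cvnq hnun wuauh chny ujrws
Hunk 2: at line 3 remove [hnun,wuauh] add [epx,qem,nayfw] -> 9 lines: nkfd uud jancy cvnq epx qem nayfw chny ujrws
Hunk 3: at line 5 remove [qem] add [ojd] -> 9 lines: nkfd uud jancy cvnq epx ojd nayfw chny ujrws
Hunk 4: at line 3 remove [epx,ojd,nayfw] add [uil] -> 7 lines: nkfd uud jancy cvnq uil chny ujrws
Hunk 5: at line 1 remove [jancy,cvnq] add [ikn,jsd,umptj] -> 8 lines: nkfd uud ikn jsd umptj uil chny ujrws
Hunk 6: at line 4 remove [umptj,uil] add [ddmyd] -> 7 lines: nkfd uud ikn jsd ddmyd chny ujrws
Hunk 7: at line 1 remove [ikn,jsd] add [txidt,ycuu] -> 7 lines: nkfd uud txidt ycuu ddmyd chny ujrws
Final line count: 7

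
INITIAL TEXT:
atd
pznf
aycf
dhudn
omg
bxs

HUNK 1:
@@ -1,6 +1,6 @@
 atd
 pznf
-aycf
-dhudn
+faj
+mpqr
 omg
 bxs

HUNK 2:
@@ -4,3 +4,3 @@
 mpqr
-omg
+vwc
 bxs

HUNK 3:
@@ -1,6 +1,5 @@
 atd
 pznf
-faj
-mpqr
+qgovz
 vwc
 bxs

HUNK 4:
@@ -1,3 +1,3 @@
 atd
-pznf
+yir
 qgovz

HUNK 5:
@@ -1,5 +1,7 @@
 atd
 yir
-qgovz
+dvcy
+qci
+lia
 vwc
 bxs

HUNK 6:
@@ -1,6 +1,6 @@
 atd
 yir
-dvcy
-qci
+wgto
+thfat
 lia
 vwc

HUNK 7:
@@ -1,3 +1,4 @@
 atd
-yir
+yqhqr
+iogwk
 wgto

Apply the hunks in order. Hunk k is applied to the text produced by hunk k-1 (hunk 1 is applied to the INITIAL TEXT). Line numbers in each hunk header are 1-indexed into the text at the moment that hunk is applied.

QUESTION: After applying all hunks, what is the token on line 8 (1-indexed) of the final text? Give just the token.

Hunk 1: at line 1 remove [aycf,dhudn] add [faj,mpqr] -> 6 lines: atd pznf faj mpqr omg bxs
Hunk 2: at line 4 remove [omg] add [vwc] -> 6 lines: atd pznf faj mpqr vwc bxs
Hunk 3: at line 1 remove [faj,mpqr] add [qgovz] -> 5 lines: atd pznf qgovz vwc bxs
Hunk 4: at line 1 remove [pznf] add [yir] -> 5 lines: atd yir qgovz vwc bxs
Hunk 5: at line 1 remove [qgovz] add [dvcy,qci,lia] -> 7 lines: atd yir dvcy qci lia vwc bxs
Hunk 6: at line 1 remove [dvcy,qci] add [wgto,thfat] -> 7 lines: atd yir wgto thfat lia vwc bxs
Hunk 7: at line 1 remove [yir] add [yqhqr,iogwk] -> 8 lines: atd yqhqr iogwk wgto thfat lia vwc bxs
Final line 8: bxs

Answer: bxs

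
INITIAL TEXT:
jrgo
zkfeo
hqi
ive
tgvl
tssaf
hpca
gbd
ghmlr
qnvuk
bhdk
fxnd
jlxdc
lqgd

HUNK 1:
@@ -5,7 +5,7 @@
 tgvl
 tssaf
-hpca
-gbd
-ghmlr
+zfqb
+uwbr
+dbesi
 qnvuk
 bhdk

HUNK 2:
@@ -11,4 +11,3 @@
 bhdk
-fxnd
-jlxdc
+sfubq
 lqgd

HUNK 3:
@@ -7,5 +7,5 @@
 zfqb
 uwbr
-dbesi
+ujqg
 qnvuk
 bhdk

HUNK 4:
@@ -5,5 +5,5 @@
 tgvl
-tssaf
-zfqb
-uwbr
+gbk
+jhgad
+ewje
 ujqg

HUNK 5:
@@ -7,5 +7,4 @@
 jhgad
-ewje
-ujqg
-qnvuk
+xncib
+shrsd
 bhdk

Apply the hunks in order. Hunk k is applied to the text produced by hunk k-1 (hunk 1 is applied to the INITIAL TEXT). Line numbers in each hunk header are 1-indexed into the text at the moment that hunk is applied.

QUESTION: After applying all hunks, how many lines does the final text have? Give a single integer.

Answer: 12

Derivation:
Hunk 1: at line 5 remove [hpca,gbd,ghmlr] add [zfqb,uwbr,dbesi] -> 14 lines: jrgo zkfeo hqi ive tgvl tssaf zfqb uwbr dbesi qnvuk bhdk fxnd jlxdc lqgd
Hunk 2: at line 11 remove [fxnd,jlxdc] add [sfubq] -> 13 lines: jrgo zkfeo hqi ive tgvl tssaf zfqb uwbr dbesi qnvuk bhdk sfubq lqgd
Hunk 3: at line 7 remove [dbesi] add [ujqg] -> 13 lines: jrgo zkfeo hqi ive tgvl tssaf zfqb uwbr ujqg qnvuk bhdk sfubq lqgd
Hunk 4: at line 5 remove [tssaf,zfqb,uwbr] add [gbk,jhgad,ewje] -> 13 lines: jrgo zkfeo hqi ive tgvl gbk jhgad ewje ujqg qnvuk bhdk sfubq lqgd
Hunk 5: at line 7 remove [ewje,ujqg,qnvuk] add [xncib,shrsd] -> 12 lines: jrgo zkfeo hqi ive tgvl gbk jhgad xncib shrsd bhdk sfubq lqgd
Final line count: 12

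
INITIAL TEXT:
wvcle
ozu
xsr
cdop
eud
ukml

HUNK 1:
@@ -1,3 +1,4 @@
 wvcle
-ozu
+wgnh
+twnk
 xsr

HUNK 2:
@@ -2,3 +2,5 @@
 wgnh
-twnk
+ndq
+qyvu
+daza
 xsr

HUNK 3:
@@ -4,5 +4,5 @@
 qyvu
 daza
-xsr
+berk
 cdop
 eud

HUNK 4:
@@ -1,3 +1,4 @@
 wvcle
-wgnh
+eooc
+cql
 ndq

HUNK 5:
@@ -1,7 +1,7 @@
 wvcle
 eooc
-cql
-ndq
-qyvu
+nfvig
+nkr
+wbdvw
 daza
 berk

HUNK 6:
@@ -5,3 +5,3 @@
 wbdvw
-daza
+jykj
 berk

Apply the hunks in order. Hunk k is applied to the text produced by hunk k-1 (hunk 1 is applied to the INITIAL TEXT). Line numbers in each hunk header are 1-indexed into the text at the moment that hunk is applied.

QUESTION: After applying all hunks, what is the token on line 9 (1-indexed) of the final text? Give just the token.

Answer: eud

Derivation:
Hunk 1: at line 1 remove [ozu] add [wgnh,twnk] -> 7 lines: wvcle wgnh twnk xsr cdop eud ukml
Hunk 2: at line 2 remove [twnk] add [ndq,qyvu,daza] -> 9 lines: wvcle wgnh ndq qyvu daza xsr cdop eud ukml
Hunk 3: at line 4 remove [xsr] add [berk] -> 9 lines: wvcle wgnh ndq qyvu daza berk cdop eud ukml
Hunk 4: at line 1 remove [wgnh] add [eooc,cql] -> 10 lines: wvcle eooc cql ndq qyvu daza berk cdop eud ukml
Hunk 5: at line 1 remove [cql,ndq,qyvu] add [nfvig,nkr,wbdvw] -> 10 lines: wvcle eooc nfvig nkr wbdvw daza berk cdop eud ukml
Hunk 6: at line 5 remove [daza] add [jykj] -> 10 lines: wvcle eooc nfvig nkr wbdvw jykj berk cdop eud ukml
Final line 9: eud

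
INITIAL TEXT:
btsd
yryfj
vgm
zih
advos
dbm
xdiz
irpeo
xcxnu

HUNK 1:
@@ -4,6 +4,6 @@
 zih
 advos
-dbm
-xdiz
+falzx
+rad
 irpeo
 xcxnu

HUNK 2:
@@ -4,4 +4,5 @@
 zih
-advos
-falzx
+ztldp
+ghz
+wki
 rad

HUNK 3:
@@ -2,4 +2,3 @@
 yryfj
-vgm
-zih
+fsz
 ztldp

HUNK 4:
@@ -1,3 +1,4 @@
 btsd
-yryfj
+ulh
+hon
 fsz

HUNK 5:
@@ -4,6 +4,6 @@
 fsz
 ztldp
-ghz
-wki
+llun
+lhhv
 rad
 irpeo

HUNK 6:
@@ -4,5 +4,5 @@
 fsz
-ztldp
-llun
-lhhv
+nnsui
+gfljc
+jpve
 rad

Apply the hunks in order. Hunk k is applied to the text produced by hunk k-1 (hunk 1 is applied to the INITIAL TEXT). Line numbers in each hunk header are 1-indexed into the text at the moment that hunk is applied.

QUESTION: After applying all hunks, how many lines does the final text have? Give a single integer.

Answer: 10

Derivation:
Hunk 1: at line 4 remove [dbm,xdiz] add [falzx,rad] -> 9 lines: btsd yryfj vgm zih advos falzx rad irpeo xcxnu
Hunk 2: at line 4 remove [advos,falzx] add [ztldp,ghz,wki] -> 10 lines: btsd yryfj vgm zih ztldp ghz wki rad irpeo xcxnu
Hunk 3: at line 2 remove [vgm,zih] add [fsz] -> 9 lines: btsd yryfj fsz ztldp ghz wki rad irpeo xcxnu
Hunk 4: at line 1 remove [yryfj] add [ulh,hon] -> 10 lines: btsd ulh hon fsz ztldp ghz wki rad irpeo xcxnu
Hunk 5: at line 4 remove [ghz,wki] add [llun,lhhv] -> 10 lines: btsd ulh hon fsz ztldp llun lhhv rad irpeo xcxnu
Hunk 6: at line 4 remove [ztldp,llun,lhhv] add [nnsui,gfljc,jpve] -> 10 lines: btsd ulh hon fsz nnsui gfljc jpve rad irpeo xcxnu
Final line count: 10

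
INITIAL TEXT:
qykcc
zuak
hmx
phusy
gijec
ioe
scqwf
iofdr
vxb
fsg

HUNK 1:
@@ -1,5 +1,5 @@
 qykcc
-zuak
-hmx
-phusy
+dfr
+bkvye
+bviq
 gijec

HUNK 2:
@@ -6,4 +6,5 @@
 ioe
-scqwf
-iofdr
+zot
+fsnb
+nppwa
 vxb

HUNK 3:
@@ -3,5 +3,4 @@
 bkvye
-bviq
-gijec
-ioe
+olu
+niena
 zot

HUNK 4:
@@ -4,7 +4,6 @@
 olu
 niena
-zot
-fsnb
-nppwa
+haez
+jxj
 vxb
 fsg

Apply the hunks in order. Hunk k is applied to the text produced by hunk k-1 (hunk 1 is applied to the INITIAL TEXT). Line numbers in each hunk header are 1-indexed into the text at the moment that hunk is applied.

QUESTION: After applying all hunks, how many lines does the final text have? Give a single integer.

Answer: 9

Derivation:
Hunk 1: at line 1 remove [zuak,hmx,phusy] add [dfr,bkvye,bviq] -> 10 lines: qykcc dfr bkvye bviq gijec ioe scqwf iofdr vxb fsg
Hunk 2: at line 6 remove [scqwf,iofdr] add [zot,fsnb,nppwa] -> 11 lines: qykcc dfr bkvye bviq gijec ioe zot fsnb nppwa vxb fsg
Hunk 3: at line 3 remove [bviq,gijec,ioe] add [olu,niena] -> 10 lines: qykcc dfr bkvye olu niena zot fsnb nppwa vxb fsg
Hunk 4: at line 4 remove [zot,fsnb,nppwa] add [haez,jxj] -> 9 lines: qykcc dfr bkvye olu niena haez jxj vxb fsg
Final line count: 9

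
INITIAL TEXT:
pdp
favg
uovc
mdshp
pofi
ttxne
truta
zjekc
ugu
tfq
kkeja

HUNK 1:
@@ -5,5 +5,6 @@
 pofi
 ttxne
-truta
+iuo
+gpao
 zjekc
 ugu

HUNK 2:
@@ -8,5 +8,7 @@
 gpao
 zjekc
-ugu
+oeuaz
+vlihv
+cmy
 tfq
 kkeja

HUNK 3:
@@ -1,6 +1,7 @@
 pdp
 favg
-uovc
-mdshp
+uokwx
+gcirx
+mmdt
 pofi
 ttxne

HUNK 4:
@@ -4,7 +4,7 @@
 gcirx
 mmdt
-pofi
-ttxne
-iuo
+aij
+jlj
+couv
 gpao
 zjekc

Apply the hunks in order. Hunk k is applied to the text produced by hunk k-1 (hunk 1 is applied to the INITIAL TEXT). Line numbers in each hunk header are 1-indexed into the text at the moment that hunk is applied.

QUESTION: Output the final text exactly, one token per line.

Hunk 1: at line 5 remove [truta] add [iuo,gpao] -> 12 lines: pdp favg uovc mdshp pofi ttxne iuo gpao zjekc ugu tfq kkeja
Hunk 2: at line 8 remove [ugu] add [oeuaz,vlihv,cmy] -> 14 lines: pdp favg uovc mdshp pofi ttxne iuo gpao zjekc oeuaz vlihv cmy tfq kkeja
Hunk 3: at line 1 remove [uovc,mdshp] add [uokwx,gcirx,mmdt] -> 15 lines: pdp favg uokwx gcirx mmdt pofi ttxne iuo gpao zjekc oeuaz vlihv cmy tfq kkeja
Hunk 4: at line 4 remove [pofi,ttxne,iuo] add [aij,jlj,couv] -> 15 lines: pdp favg uokwx gcirx mmdt aij jlj couv gpao zjekc oeuaz vlihv cmy tfq kkeja

Answer: pdp
favg
uokwx
gcirx
mmdt
aij
jlj
couv
gpao
zjekc
oeuaz
vlihv
cmy
tfq
kkeja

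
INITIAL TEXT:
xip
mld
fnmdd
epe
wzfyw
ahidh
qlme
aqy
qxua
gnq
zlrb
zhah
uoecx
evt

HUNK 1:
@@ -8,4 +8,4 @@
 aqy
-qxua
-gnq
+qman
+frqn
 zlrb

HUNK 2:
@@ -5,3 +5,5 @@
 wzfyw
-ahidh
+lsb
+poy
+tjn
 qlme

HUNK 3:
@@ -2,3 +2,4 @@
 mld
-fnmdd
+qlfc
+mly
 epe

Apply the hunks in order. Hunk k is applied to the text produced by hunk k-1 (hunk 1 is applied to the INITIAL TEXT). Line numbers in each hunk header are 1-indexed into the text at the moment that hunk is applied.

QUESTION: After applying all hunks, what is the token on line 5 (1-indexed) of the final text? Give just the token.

Answer: epe

Derivation:
Hunk 1: at line 8 remove [qxua,gnq] add [qman,frqn] -> 14 lines: xip mld fnmdd epe wzfyw ahidh qlme aqy qman frqn zlrb zhah uoecx evt
Hunk 2: at line 5 remove [ahidh] add [lsb,poy,tjn] -> 16 lines: xip mld fnmdd epe wzfyw lsb poy tjn qlme aqy qman frqn zlrb zhah uoecx evt
Hunk 3: at line 2 remove [fnmdd] add [qlfc,mly] -> 17 lines: xip mld qlfc mly epe wzfyw lsb poy tjn qlme aqy qman frqn zlrb zhah uoecx evt
Final line 5: epe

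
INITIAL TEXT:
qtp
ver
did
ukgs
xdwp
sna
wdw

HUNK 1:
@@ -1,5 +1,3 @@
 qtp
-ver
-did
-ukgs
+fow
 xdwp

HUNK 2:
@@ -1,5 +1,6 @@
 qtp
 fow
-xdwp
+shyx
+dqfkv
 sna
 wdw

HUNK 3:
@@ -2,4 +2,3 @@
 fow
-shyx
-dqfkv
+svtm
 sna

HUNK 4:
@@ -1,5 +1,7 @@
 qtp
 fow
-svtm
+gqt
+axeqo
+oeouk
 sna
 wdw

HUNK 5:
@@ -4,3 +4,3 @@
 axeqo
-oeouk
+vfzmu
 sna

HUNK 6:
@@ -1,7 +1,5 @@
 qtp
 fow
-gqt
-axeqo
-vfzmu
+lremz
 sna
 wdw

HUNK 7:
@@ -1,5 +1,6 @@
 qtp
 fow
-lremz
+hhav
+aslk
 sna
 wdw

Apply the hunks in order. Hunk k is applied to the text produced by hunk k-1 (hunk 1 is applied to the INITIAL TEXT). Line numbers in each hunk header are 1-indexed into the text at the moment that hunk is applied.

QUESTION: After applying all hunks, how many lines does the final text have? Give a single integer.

Hunk 1: at line 1 remove [ver,did,ukgs] add [fow] -> 5 lines: qtp fow xdwp sna wdw
Hunk 2: at line 1 remove [xdwp] add [shyx,dqfkv] -> 6 lines: qtp fow shyx dqfkv sna wdw
Hunk 3: at line 2 remove [shyx,dqfkv] add [svtm] -> 5 lines: qtp fow svtm sna wdw
Hunk 4: at line 1 remove [svtm] add [gqt,axeqo,oeouk] -> 7 lines: qtp fow gqt axeqo oeouk sna wdw
Hunk 5: at line 4 remove [oeouk] add [vfzmu] -> 7 lines: qtp fow gqt axeqo vfzmu sna wdw
Hunk 6: at line 1 remove [gqt,axeqo,vfzmu] add [lremz] -> 5 lines: qtp fow lremz sna wdw
Hunk 7: at line 1 remove [lremz] add [hhav,aslk] -> 6 lines: qtp fow hhav aslk sna wdw
Final line count: 6

Answer: 6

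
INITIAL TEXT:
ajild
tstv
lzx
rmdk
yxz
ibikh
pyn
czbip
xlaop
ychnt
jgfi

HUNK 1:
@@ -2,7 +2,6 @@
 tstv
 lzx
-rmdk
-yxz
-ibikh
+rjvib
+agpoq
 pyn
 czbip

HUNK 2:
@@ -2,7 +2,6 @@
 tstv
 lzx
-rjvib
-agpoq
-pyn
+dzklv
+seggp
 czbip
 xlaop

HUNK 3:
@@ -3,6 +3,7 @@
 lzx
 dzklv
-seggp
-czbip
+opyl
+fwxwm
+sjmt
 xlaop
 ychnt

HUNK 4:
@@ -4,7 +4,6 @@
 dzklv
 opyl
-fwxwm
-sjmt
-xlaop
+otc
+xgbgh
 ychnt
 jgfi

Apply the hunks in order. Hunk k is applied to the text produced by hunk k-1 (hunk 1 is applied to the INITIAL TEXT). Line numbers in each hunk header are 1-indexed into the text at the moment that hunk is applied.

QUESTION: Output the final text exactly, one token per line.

Answer: ajild
tstv
lzx
dzklv
opyl
otc
xgbgh
ychnt
jgfi

Derivation:
Hunk 1: at line 2 remove [rmdk,yxz,ibikh] add [rjvib,agpoq] -> 10 lines: ajild tstv lzx rjvib agpoq pyn czbip xlaop ychnt jgfi
Hunk 2: at line 2 remove [rjvib,agpoq,pyn] add [dzklv,seggp] -> 9 lines: ajild tstv lzx dzklv seggp czbip xlaop ychnt jgfi
Hunk 3: at line 3 remove [seggp,czbip] add [opyl,fwxwm,sjmt] -> 10 lines: ajild tstv lzx dzklv opyl fwxwm sjmt xlaop ychnt jgfi
Hunk 4: at line 4 remove [fwxwm,sjmt,xlaop] add [otc,xgbgh] -> 9 lines: ajild tstv lzx dzklv opyl otc xgbgh ychnt jgfi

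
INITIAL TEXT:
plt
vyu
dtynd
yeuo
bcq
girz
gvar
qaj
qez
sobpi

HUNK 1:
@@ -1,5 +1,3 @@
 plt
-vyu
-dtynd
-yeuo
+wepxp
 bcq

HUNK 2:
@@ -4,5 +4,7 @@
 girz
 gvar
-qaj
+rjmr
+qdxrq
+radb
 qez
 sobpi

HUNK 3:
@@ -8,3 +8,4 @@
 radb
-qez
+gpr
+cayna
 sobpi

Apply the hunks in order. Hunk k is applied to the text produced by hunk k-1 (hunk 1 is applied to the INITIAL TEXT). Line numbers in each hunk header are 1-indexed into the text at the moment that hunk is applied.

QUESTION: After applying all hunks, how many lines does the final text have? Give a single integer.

Answer: 11

Derivation:
Hunk 1: at line 1 remove [vyu,dtynd,yeuo] add [wepxp] -> 8 lines: plt wepxp bcq girz gvar qaj qez sobpi
Hunk 2: at line 4 remove [qaj] add [rjmr,qdxrq,radb] -> 10 lines: plt wepxp bcq girz gvar rjmr qdxrq radb qez sobpi
Hunk 3: at line 8 remove [qez] add [gpr,cayna] -> 11 lines: plt wepxp bcq girz gvar rjmr qdxrq radb gpr cayna sobpi
Final line count: 11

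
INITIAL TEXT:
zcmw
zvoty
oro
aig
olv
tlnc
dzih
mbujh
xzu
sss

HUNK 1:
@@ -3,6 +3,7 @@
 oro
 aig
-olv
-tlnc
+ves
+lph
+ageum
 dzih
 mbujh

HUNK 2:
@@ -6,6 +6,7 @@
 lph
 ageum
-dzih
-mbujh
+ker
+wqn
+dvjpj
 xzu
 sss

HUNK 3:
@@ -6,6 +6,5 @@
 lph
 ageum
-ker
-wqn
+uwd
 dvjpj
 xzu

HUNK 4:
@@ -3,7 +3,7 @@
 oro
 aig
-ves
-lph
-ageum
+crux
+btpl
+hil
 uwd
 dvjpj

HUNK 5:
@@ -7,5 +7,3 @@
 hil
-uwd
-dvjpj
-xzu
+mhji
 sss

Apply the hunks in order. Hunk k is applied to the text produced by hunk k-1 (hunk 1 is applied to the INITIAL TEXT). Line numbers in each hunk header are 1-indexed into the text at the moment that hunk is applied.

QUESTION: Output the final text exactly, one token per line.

Hunk 1: at line 3 remove [olv,tlnc] add [ves,lph,ageum] -> 11 lines: zcmw zvoty oro aig ves lph ageum dzih mbujh xzu sss
Hunk 2: at line 6 remove [dzih,mbujh] add [ker,wqn,dvjpj] -> 12 lines: zcmw zvoty oro aig ves lph ageum ker wqn dvjpj xzu sss
Hunk 3: at line 6 remove [ker,wqn] add [uwd] -> 11 lines: zcmw zvoty oro aig ves lph ageum uwd dvjpj xzu sss
Hunk 4: at line 3 remove [ves,lph,ageum] add [crux,btpl,hil] -> 11 lines: zcmw zvoty oro aig crux btpl hil uwd dvjpj xzu sss
Hunk 5: at line 7 remove [uwd,dvjpj,xzu] add [mhji] -> 9 lines: zcmw zvoty oro aig crux btpl hil mhji sss

Answer: zcmw
zvoty
oro
aig
crux
btpl
hil
mhji
sss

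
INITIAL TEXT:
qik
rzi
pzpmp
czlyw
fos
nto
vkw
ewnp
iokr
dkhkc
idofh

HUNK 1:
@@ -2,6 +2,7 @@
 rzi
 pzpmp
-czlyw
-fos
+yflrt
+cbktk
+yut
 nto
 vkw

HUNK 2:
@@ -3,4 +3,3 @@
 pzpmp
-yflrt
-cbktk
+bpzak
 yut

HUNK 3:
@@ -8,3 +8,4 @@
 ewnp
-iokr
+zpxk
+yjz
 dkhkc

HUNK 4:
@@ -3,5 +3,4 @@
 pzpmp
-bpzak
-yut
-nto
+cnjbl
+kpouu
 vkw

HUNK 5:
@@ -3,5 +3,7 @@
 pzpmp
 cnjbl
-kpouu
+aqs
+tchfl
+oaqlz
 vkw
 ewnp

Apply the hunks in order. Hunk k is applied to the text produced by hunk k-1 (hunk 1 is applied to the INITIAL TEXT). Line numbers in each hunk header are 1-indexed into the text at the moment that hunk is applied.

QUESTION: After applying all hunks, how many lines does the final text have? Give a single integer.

Answer: 13

Derivation:
Hunk 1: at line 2 remove [czlyw,fos] add [yflrt,cbktk,yut] -> 12 lines: qik rzi pzpmp yflrt cbktk yut nto vkw ewnp iokr dkhkc idofh
Hunk 2: at line 3 remove [yflrt,cbktk] add [bpzak] -> 11 lines: qik rzi pzpmp bpzak yut nto vkw ewnp iokr dkhkc idofh
Hunk 3: at line 8 remove [iokr] add [zpxk,yjz] -> 12 lines: qik rzi pzpmp bpzak yut nto vkw ewnp zpxk yjz dkhkc idofh
Hunk 4: at line 3 remove [bpzak,yut,nto] add [cnjbl,kpouu] -> 11 lines: qik rzi pzpmp cnjbl kpouu vkw ewnp zpxk yjz dkhkc idofh
Hunk 5: at line 3 remove [kpouu] add [aqs,tchfl,oaqlz] -> 13 lines: qik rzi pzpmp cnjbl aqs tchfl oaqlz vkw ewnp zpxk yjz dkhkc idofh
Final line count: 13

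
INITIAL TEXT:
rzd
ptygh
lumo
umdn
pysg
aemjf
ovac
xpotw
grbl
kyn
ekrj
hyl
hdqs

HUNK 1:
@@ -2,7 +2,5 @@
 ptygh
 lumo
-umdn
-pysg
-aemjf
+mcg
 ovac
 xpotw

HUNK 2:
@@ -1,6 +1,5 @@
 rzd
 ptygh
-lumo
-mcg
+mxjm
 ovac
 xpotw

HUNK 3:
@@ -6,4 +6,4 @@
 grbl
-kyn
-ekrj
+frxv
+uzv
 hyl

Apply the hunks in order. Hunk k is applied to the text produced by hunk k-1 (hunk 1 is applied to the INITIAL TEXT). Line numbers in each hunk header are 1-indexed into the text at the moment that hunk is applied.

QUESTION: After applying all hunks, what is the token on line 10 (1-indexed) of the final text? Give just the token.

Answer: hdqs

Derivation:
Hunk 1: at line 2 remove [umdn,pysg,aemjf] add [mcg] -> 11 lines: rzd ptygh lumo mcg ovac xpotw grbl kyn ekrj hyl hdqs
Hunk 2: at line 1 remove [lumo,mcg] add [mxjm] -> 10 lines: rzd ptygh mxjm ovac xpotw grbl kyn ekrj hyl hdqs
Hunk 3: at line 6 remove [kyn,ekrj] add [frxv,uzv] -> 10 lines: rzd ptygh mxjm ovac xpotw grbl frxv uzv hyl hdqs
Final line 10: hdqs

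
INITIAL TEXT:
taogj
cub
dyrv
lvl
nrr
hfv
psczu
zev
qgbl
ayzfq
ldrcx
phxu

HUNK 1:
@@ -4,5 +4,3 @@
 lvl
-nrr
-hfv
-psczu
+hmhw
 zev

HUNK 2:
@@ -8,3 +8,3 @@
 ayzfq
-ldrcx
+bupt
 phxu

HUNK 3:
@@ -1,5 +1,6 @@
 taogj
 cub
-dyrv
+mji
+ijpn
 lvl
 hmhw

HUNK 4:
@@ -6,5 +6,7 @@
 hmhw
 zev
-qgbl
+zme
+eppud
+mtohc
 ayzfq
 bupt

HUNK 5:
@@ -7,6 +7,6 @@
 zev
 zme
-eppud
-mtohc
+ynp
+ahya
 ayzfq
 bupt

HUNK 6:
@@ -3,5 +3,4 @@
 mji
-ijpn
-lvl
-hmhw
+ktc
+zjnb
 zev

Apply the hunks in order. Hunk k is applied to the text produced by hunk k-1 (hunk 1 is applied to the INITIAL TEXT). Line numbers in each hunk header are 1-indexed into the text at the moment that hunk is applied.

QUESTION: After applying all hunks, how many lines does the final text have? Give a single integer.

Hunk 1: at line 4 remove [nrr,hfv,psczu] add [hmhw] -> 10 lines: taogj cub dyrv lvl hmhw zev qgbl ayzfq ldrcx phxu
Hunk 2: at line 8 remove [ldrcx] add [bupt] -> 10 lines: taogj cub dyrv lvl hmhw zev qgbl ayzfq bupt phxu
Hunk 3: at line 1 remove [dyrv] add [mji,ijpn] -> 11 lines: taogj cub mji ijpn lvl hmhw zev qgbl ayzfq bupt phxu
Hunk 4: at line 6 remove [qgbl] add [zme,eppud,mtohc] -> 13 lines: taogj cub mji ijpn lvl hmhw zev zme eppud mtohc ayzfq bupt phxu
Hunk 5: at line 7 remove [eppud,mtohc] add [ynp,ahya] -> 13 lines: taogj cub mji ijpn lvl hmhw zev zme ynp ahya ayzfq bupt phxu
Hunk 6: at line 3 remove [ijpn,lvl,hmhw] add [ktc,zjnb] -> 12 lines: taogj cub mji ktc zjnb zev zme ynp ahya ayzfq bupt phxu
Final line count: 12

Answer: 12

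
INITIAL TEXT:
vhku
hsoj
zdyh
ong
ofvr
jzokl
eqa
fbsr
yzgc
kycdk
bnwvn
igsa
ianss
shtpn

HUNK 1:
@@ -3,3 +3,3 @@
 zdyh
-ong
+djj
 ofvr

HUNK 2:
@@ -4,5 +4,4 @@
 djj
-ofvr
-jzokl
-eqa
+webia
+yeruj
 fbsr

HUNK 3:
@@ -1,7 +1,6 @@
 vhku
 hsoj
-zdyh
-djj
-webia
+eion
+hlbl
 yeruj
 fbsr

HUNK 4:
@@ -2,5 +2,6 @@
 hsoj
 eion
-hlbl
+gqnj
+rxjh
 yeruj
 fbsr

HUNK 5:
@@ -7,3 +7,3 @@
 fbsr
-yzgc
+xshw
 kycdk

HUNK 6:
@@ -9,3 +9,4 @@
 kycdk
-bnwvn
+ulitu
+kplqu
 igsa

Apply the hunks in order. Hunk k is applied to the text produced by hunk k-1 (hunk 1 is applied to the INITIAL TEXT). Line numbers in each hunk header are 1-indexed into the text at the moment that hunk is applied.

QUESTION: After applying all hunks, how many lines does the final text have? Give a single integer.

Answer: 14

Derivation:
Hunk 1: at line 3 remove [ong] add [djj] -> 14 lines: vhku hsoj zdyh djj ofvr jzokl eqa fbsr yzgc kycdk bnwvn igsa ianss shtpn
Hunk 2: at line 4 remove [ofvr,jzokl,eqa] add [webia,yeruj] -> 13 lines: vhku hsoj zdyh djj webia yeruj fbsr yzgc kycdk bnwvn igsa ianss shtpn
Hunk 3: at line 1 remove [zdyh,djj,webia] add [eion,hlbl] -> 12 lines: vhku hsoj eion hlbl yeruj fbsr yzgc kycdk bnwvn igsa ianss shtpn
Hunk 4: at line 2 remove [hlbl] add [gqnj,rxjh] -> 13 lines: vhku hsoj eion gqnj rxjh yeruj fbsr yzgc kycdk bnwvn igsa ianss shtpn
Hunk 5: at line 7 remove [yzgc] add [xshw] -> 13 lines: vhku hsoj eion gqnj rxjh yeruj fbsr xshw kycdk bnwvn igsa ianss shtpn
Hunk 6: at line 9 remove [bnwvn] add [ulitu,kplqu] -> 14 lines: vhku hsoj eion gqnj rxjh yeruj fbsr xshw kycdk ulitu kplqu igsa ianss shtpn
Final line count: 14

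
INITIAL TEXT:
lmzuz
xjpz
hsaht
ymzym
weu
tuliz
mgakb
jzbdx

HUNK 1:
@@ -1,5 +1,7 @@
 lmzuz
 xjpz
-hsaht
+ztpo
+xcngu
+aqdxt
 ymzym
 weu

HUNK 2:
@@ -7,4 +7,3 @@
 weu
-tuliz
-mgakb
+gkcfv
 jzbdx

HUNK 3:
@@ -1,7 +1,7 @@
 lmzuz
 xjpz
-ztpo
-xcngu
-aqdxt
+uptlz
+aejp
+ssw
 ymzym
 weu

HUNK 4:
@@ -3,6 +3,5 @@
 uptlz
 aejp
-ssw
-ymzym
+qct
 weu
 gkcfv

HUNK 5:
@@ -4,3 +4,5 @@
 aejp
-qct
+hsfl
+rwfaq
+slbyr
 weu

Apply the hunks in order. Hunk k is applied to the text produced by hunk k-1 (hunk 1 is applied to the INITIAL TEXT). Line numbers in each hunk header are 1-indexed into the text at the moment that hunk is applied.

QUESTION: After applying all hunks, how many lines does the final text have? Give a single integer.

Answer: 10

Derivation:
Hunk 1: at line 1 remove [hsaht] add [ztpo,xcngu,aqdxt] -> 10 lines: lmzuz xjpz ztpo xcngu aqdxt ymzym weu tuliz mgakb jzbdx
Hunk 2: at line 7 remove [tuliz,mgakb] add [gkcfv] -> 9 lines: lmzuz xjpz ztpo xcngu aqdxt ymzym weu gkcfv jzbdx
Hunk 3: at line 1 remove [ztpo,xcngu,aqdxt] add [uptlz,aejp,ssw] -> 9 lines: lmzuz xjpz uptlz aejp ssw ymzym weu gkcfv jzbdx
Hunk 4: at line 3 remove [ssw,ymzym] add [qct] -> 8 lines: lmzuz xjpz uptlz aejp qct weu gkcfv jzbdx
Hunk 5: at line 4 remove [qct] add [hsfl,rwfaq,slbyr] -> 10 lines: lmzuz xjpz uptlz aejp hsfl rwfaq slbyr weu gkcfv jzbdx
Final line count: 10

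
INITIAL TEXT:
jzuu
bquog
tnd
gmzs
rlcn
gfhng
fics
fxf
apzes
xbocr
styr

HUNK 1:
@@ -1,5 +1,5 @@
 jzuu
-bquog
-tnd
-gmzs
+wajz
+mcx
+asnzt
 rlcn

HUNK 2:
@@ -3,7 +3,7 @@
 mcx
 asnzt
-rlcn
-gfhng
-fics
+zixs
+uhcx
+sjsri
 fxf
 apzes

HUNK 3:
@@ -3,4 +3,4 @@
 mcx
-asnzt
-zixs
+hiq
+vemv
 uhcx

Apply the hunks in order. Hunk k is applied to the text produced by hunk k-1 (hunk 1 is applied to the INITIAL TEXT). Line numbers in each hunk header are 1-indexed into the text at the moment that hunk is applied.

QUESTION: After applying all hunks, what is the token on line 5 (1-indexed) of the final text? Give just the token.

Answer: vemv

Derivation:
Hunk 1: at line 1 remove [bquog,tnd,gmzs] add [wajz,mcx,asnzt] -> 11 lines: jzuu wajz mcx asnzt rlcn gfhng fics fxf apzes xbocr styr
Hunk 2: at line 3 remove [rlcn,gfhng,fics] add [zixs,uhcx,sjsri] -> 11 lines: jzuu wajz mcx asnzt zixs uhcx sjsri fxf apzes xbocr styr
Hunk 3: at line 3 remove [asnzt,zixs] add [hiq,vemv] -> 11 lines: jzuu wajz mcx hiq vemv uhcx sjsri fxf apzes xbocr styr
Final line 5: vemv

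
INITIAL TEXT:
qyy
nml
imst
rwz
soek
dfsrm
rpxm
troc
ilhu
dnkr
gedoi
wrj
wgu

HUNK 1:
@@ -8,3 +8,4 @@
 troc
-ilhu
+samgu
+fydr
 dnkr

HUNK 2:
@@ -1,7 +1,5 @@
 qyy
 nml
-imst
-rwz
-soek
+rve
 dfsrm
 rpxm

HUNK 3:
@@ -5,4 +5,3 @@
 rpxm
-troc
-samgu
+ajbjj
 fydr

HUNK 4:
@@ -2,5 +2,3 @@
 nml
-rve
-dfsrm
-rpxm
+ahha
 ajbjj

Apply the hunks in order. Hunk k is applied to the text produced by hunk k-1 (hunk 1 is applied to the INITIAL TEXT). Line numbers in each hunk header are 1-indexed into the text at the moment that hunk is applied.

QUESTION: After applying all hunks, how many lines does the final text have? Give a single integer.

Hunk 1: at line 8 remove [ilhu] add [samgu,fydr] -> 14 lines: qyy nml imst rwz soek dfsrm rpxm troc samgu fydr dnkr gedoi wrj wgu
Hunk 2: at line 1 remove [imst,rwz,soek] add [rve] -> 12 lines: qyy nml rve dfsrm rpxm troc samgu fydr dnkr gedoi wrj wgu
Hunk 3: at line 5 remove [troc,samgu] add [ajbjj] -> 11 lines: qyy nml rve dfsrm rpxm ajbjj fydr dnkr gedoi wrj wgu
Hunk 4: at line 2 remove [rve,dfsrm,rpxm] add [ahha] -> 9 lines: qyy nml ahha ajbjj fydr dnkr gedoi wrj wgu
Final line count: 9

Answer: 9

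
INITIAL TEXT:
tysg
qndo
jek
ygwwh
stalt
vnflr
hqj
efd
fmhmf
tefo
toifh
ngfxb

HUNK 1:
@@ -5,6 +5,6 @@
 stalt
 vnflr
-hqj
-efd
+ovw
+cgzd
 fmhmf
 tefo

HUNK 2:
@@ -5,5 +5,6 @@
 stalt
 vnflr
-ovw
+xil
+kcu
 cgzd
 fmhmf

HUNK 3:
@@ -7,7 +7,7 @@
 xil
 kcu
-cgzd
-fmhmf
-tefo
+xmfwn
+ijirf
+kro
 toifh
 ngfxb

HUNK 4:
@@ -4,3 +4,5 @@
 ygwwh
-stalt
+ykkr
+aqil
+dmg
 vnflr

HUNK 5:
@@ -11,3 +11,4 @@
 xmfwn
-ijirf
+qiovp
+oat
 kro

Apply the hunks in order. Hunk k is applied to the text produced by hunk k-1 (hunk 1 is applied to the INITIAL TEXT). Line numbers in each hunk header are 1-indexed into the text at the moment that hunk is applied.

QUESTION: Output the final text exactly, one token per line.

Hunk 1: at line 5 remove [hqj,efd] add [ovw,cgzd] -> 12 lines: tysg qndo jek ygwwh stalt vnflr ovw cgzd fmhmf tefo toifh ngfxb
Hunk 2: at line 5 remove [ovw] add [xil,kcu] -> 13 lines: tysg qndo jek ygwwh stalt vnflr xil kcu cgzd fmhmf tefo toifh ngfxb
Hunk 3: at line 7 remove [cgzd,fmhmf,tefo] add [xmfwn,ijirf,kro] -> 13 lines: tysg qndo jek ygwwh stalt vnflr xil kcu xmfwn ijirf kro toifh ngfxb
Hunk 4: at line 4 remove [stalt] add [ykkr,aqil,dmg] -> 15 lines: tysg qndo jek ygwwh ykkr aqil dmg vnflr xil kcu xmfwn ijirf kro toifh ngfxb
Hunk 5: at line 11 remove [ijirf] add [qiovp,oat] -> 16 lines: tysg qndo jek ygwwh ykkr aqil dmg vnflr xil kcu xmfwn qiovp oat kro toifh ngfxb

Answer: tysg
qndo
jek
ygwwh
ykkr
aqil
dmg
vnflr
xil
kcu
xmfwn
qiovp
oat
kro
toifh
ngfxb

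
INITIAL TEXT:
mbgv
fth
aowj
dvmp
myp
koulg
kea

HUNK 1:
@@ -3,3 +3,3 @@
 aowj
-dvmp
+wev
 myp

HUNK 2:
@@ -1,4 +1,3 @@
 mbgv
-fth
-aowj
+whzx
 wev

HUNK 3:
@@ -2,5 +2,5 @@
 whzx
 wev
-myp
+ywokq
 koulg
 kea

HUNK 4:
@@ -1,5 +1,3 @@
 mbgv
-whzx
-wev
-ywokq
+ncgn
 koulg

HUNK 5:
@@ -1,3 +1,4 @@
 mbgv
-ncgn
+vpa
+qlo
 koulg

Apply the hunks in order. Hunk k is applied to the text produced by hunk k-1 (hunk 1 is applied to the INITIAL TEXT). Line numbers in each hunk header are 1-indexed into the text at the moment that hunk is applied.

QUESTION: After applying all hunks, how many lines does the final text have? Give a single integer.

Hunk 1: at line 3 remove [dvmp] add [wev] -> 7 lines: mbgv fth aowj wev myp koulg kea
Hunk 2: at line 1 remove [fth,aowj] add [whzx] -> 6 lines: mbgv whzx wev myp koulg kea
Hunk 3: at line 2 remove [myp] add [ywokq] -> 6 lines: mbgv whzx wev ywokq koulg kea
Hunk 4: at line 1 remove [whzx,wev,ywokq] add [ncgn] -> 4 lines: mbgv ncgn koulg kea
Hunk 5: at line 1 remove [ncgn] add [vpa,qlo] -> 5 lines: mbgv vpa qlo koulg kea
Final line count: 5

Answer: 5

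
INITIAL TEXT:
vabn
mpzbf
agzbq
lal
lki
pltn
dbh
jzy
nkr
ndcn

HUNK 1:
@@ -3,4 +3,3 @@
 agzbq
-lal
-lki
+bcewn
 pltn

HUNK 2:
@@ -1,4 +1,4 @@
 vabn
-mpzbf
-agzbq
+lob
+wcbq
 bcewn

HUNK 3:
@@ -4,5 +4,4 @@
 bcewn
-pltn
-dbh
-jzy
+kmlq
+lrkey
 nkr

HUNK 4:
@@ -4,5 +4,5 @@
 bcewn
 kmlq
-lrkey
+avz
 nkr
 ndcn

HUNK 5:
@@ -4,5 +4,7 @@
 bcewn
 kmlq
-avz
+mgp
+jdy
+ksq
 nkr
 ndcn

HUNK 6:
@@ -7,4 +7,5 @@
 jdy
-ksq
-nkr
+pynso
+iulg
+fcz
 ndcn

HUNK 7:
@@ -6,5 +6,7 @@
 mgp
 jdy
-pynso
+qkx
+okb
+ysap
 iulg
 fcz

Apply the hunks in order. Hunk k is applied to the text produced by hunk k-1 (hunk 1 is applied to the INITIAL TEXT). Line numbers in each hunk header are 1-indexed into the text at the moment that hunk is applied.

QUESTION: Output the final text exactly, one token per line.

Answer: vabn
lob
wcbq
bcewn
kmlq
mgp
jdy
qkx
okb
ysap
iulg
fcz
ndcn

Derivation:
Hunk 1: at line 3 remove [lal,lki] add [bcewn] -> 9 lines: vabn mpzbf agzbq bcewn pltn dbh jzy nkr ndcn
Hunk 2: at line 1 remove [mpzbf,agzbq] add [lob,wcbq] -> 9 lines: vabn lob wcbq bcewn pltn dbh jzy nkr ndcn
Hunk 3: at line 4 remove [pltn,dbh,jzy] add [kmlq,lrkey] -> 8 lines: vabn lob wcbq bcewn kmlq lrkey nkr ndcn
Hunk 4: at line 4 remove [lrkey] add [avz] -> 8 lines: vabn lob wcbq bcewn kmlq avz nkr ndcn
Hunk 5: at line 4 remove [avz] add [mgp,jdy,ksq] -> 10 lines: vabn lob wcbq bcewn kmlq mgp jdy ksq nkr ndcn
Hunk 6: at line 7 remove [ksq,nkr] add [pynso,iulg,fcz] -> 11 lines: vabn lob wcbq bcewn kmlq mgp jdy pynso iulg fcz ndcn
Hunk 7: at line 6 remove [pynso] add [qkx,okb,ysap] -> 13 lines: vabn lob wcbq bcewn kmlq mgp jdy qkx okb ysap iulg fcz ndcn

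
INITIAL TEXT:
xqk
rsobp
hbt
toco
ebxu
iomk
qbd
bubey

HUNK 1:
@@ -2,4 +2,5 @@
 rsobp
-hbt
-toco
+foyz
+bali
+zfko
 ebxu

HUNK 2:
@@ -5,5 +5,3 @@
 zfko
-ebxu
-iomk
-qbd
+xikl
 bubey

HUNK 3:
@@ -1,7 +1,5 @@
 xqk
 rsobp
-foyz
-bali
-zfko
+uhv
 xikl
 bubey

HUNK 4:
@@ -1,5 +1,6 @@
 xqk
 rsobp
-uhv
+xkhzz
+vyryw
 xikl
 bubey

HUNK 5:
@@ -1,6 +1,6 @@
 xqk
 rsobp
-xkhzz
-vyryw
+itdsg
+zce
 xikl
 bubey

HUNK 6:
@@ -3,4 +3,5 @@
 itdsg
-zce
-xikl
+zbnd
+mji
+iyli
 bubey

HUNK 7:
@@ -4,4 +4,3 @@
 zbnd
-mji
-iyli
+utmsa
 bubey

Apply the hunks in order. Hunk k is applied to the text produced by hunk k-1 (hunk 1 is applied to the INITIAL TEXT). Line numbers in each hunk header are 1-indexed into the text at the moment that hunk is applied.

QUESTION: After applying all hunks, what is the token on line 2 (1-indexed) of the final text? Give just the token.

Answer: rsobp

Derivation:
Hunk 1: at line 2 remove [hbt,toco] add [foyz,bali,zfko] -> 9 lines: xqk rsobp foyz bali zfko ebxu iomk qbd bubey
Hunk 2: at line 5 remove [ebxu,iomk,qbd] add [xikl] -> 7 lines: xqk rsobp foyz bali zfko xikl bubey
Hunk 3: at line 1 remove [foyz,bali,zfko] add [uhv] -> 5 lines: xqk rsobp uhv xikl bubey
Hunk 4: at line 1 remove [uhv] add [xkhzz,vyryw] -> 6 lines: xqk rsobp xkhzz vyryw xikl bubey
Hunk 5: at line 1 remove [xkhzz,vyryw] add [itdsg,zce] -> 6 lines: xqk rsobp itdsg zce xikl bubey
Hunk 6: at line 3 remove [zce,xikl] add [zbnd,mji,iyli] -> 7 lines: xqk rsobp itdsg zbnd mji iyli bubey
Hunk 7: at line 4 remove [mji,iyli] add [utmsa] -> 6 lines: xqk rsobp itdsg zbnd utmsa bubey
Final line 2: rsobp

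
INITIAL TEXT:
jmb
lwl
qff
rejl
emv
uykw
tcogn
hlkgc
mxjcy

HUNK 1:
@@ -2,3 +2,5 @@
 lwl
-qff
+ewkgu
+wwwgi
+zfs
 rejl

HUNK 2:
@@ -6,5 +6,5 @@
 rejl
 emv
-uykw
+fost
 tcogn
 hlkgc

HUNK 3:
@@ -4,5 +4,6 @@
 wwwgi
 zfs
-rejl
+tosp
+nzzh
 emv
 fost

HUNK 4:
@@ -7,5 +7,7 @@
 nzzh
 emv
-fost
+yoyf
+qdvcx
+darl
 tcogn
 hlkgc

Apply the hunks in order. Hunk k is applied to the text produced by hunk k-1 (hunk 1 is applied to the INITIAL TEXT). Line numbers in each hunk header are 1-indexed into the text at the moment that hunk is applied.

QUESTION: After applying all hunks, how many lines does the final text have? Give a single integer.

Answer: 14

Derivation:
Hunk 1: at line 2 remove [qff] add [ewkgu,wwwgi,zfs] -> 11 lines: jmb lwl ewkgu wwwgi zfs rejl emv uykw tcogn hlkgc mxjcy
Hunk 2: at line 6 remove [uykw] add [fost] -> 11 lines: jmb lwl ewkgu wwwgi zfs rejl emv fost tcogn hlkgc mxjcy
Hunk 3: at line 4 remove [rejl] add [tosp,nzzh] -> 12 lines: jmb lwl ewkgu wwwgi zfs tosp nzzh emv fost tcogn hlkgc mxjcy
Hunk 4: at line 7 remove [fost] add [yoyf,qdvcx,darl] -> 14 lines: jmb lwl ewkgu wwwgi zfs tosp nzzh emv yoyf qdvcx darl tcogn hlkgc mxjcy
Final line count: 14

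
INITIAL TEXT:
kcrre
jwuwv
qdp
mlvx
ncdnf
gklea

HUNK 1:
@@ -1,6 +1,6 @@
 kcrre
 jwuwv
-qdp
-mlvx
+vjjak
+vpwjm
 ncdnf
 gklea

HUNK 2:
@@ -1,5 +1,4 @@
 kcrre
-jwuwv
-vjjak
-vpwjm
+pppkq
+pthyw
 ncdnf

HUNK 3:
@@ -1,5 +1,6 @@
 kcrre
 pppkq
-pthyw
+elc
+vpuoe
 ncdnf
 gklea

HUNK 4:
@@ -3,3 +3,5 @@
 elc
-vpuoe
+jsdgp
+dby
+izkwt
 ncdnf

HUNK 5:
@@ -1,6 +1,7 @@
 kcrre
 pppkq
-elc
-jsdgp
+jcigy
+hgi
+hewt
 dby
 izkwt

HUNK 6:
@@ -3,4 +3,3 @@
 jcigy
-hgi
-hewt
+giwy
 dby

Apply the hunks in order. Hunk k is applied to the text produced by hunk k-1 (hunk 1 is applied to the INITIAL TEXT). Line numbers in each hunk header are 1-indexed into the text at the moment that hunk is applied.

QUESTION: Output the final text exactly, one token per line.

Hunk 1: at line 1 remove [qdp,mlvx] add [vjjak,vpwjm] -> 6 lines: kcrre jwuwv vjjak vpwjm ncdnf gklea
Hunk 2: at line 1 remove [jwuwv,vjjak,vpwjm] add [pppkq,pthyw] -> 5 lines: kcrre pppkq pthyw ncdnf gklea
Hunk 3: at line 1 remove [pthyw] add [elc,vpuoe] -> 6 lines: kcrre pppkq elc vpuoe ncdnf gklea
Hunk 4: at line 3 remove [vpuoe] add [jsdgp,dby,izkwt] -> 8 lines: kcrre pppkq elc jsdgp dby izkwt ncdnf gklea
Hunk 5: at line 1 remove [elc,jsdgp] add [jcigy,hgi,hewt] -> 9 lines: kcrre pppkq jcigy hgi hewt dby izkwt ncdnf gklea
Hunk 6: at line 3 remove [hgi,hewt] add [giwy] -> 8 lines: kcrre pppkq jcigy giwy dby izkwt ncdnf gklea

Answer: kcrre
pppkq
jcigy
giwy
dby
izkwt
ncdnf
gklea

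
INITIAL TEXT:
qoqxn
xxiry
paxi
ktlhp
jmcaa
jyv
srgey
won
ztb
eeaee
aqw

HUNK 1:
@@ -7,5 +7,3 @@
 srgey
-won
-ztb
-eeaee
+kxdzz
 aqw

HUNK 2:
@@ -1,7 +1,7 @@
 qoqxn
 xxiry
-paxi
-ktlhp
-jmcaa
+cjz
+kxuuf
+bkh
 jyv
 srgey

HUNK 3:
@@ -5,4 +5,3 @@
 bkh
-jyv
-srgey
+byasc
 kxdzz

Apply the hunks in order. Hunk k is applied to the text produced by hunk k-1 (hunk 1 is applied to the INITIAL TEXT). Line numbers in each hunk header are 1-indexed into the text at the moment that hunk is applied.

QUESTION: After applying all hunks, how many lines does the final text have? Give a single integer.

Hunk 1: at line 7 remove [won,ztb,eeaee] add [kxdzz] -> 9 lines: qoqxn xxiry paxi ktlhp jmcaa jyv srgey kxdzz aqw
Hunk 2: at line 1 remove [paxi,ktlhp,jmcaa] add [cjz,kxuuf,bkh] -> 9 lines: qoqxn xxiry cjz kxuuf bkh jyv srgey kxdzz aqw
Hunk 3: at line 5 remove [jyv,srgey] add [byasc] -> 8 lines: qoqxn xxiry cjz kxuuf bkh byasc kxdzz aqw
Final line count: 8

Answer: 8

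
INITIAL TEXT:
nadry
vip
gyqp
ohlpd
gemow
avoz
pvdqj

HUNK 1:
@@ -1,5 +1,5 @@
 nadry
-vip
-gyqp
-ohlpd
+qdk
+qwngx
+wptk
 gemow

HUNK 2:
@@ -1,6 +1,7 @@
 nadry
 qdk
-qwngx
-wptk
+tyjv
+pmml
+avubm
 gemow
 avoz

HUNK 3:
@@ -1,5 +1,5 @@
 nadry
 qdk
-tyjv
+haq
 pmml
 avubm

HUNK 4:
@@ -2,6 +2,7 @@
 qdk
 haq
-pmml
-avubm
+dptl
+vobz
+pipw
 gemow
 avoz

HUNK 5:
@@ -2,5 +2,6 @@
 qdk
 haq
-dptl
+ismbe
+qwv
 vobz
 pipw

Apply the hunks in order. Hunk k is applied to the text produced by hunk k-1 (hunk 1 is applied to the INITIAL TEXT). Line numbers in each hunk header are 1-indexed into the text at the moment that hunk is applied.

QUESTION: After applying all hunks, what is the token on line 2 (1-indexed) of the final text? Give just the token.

Hunk 1: at line 1 remove [vip,gyqp,ohlpd] add [qdk,qwngx,wptk] -> 7 lines: nadry qdk qwngx wptk gemow avoz pvdqj
Hunk 2: at line 1 remove [qwngx,wptk] add [tyjv,pmml,avubm] -> 8 lines: nadry qdk tyjv pmml avubm gemow avoz pvdqj
Hunk 3: at line 1 remove [tyjv] add [haq] -> 8 lines: nadry qdk haq pmml avubm gemow avoz pvdqj
Hunk 4: at line 2 remove [pmml,avubm] add [dptl,vobz,pipw] -> 9 lines: nadry qdk haq dptl vobz pipw gemow avoz pvdqj
Hunk 5: at line 2 remove [dptl] add [ismbe,qwv] -> 10 lines: nadry qdk haq ismbe qwv vobz pipw gemow avoz pvdqj
Final line 2: qdk

Answer: qdk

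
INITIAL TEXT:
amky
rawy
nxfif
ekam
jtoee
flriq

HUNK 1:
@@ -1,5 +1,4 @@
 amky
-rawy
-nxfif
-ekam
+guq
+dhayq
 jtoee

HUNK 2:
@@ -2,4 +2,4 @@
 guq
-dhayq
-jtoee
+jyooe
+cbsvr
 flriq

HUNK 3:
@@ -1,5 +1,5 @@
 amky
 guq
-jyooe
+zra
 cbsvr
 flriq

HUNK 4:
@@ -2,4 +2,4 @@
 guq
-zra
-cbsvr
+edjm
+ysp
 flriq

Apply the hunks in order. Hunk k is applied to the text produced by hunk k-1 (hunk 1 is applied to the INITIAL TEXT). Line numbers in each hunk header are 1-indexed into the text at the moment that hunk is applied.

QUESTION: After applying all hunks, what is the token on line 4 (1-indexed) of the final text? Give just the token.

Hunk 1: at line 1 remove [rawy,nxfif,ekam] add [guq,dhayq] -> 5 lines: amky guq dhayq jtoee flriq
Hunk 2: at line 2 remove [dhayq,jtoee] add [jyooe,cbsvr] -> 5 lines: amky guq jyooe cbsvr flriq
Hunk 3: at line 1 remove [jyooe] add [zra] -> 5 lines: amky guq zra cbsvr flriq
Hunk 4: at line 2 remove [zra,cbsvr] add [edjm,ysp] -> 5 lines: amky guq edjm ysp flriq
Final line 4: ysp

Answer: ysp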